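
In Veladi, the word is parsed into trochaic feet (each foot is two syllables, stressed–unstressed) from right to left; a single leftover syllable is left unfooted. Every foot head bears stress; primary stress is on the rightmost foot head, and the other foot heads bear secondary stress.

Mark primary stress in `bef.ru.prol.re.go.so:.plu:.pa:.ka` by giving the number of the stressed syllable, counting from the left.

Parse right to left into trochaic (ˈσσ) feet: bef (ˈru.prol) (ˈre.go) (ˈso:.plu:) (ˈpa:.ka). Syllable 1 is left unfooted.
Foot heads (stressed positions): 2, 4, 6, 8.
End Rule Rightmost: primary stress on the rightmost head = syllable 8.
Primary stress: syllable 8 → bef.ru.prol.re.go.so:.plu:.ˈpa:.ka.

8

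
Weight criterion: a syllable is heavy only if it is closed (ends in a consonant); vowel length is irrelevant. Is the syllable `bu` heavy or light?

`bu`: short vowel, open (no coda). Open (no coda) → light.

light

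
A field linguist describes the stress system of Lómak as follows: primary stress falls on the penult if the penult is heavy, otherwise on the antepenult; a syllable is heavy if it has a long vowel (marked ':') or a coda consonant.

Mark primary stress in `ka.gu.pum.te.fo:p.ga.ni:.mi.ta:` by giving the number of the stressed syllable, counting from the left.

Weights: 7 ni: H, 8 mi L, 9 ta: H.
The penult (syllable 8, mi) is light, so stress falls on the antepenult (syllable 7, ni:).
Primary stress: syllable 7 → ka.gu.pum.te.fo:p.ga.ˈni:.mi.ta:.

7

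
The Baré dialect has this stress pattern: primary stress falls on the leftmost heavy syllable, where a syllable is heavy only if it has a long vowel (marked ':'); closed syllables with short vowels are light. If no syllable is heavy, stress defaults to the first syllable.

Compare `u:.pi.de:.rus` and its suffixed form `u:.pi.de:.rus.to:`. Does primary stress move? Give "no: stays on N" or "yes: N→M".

no: stays on 1

Base `u:.pi.de:.rus` (4 syllables):
  Weights: 1 u: H, 2 pi L, 3 de: H, 4 rus L.
  Heavy syllables in the domain: 1, 3. The leftmost is syllable 1 (u:).
  → primary stress on syllable 1.
Suffixed `u:.pi.de:.rus.to:` (5 syllables):
  Weights: 1 u: H, 2 pi L, 3 de: H, 4 rus L, 5 to: H.
  Heavy syllables in the domain: 1, 3, 5. The leftmost is syllable 1 (u:).
  → primary stress on syllable 1.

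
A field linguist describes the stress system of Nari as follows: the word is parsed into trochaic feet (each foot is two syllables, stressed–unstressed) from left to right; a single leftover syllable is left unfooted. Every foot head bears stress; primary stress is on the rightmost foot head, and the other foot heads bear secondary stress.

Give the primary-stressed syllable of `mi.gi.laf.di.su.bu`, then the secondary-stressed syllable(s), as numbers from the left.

Parse left to right into trochaic (ˈσσ) feet: (ˈmi.gi) (ˈlaf.di) (ˈsu.bu).
Foot heads (stressed positions): 1, 3, 5.
End Rule Rightmost: primary stress on the rightmost head = syllable 5.
Secondary stress on 1, 3: ˌmi.gi.ˌlaf.di.ˈsu.bu.

primary 5, secondary 1, 3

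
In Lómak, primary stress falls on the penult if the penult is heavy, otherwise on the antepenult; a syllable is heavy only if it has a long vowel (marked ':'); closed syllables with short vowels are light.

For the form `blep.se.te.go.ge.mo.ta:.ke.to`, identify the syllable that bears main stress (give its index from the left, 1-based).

Weights: 7 ta: H, 8 ke L, 9 to L.
The penult (syllable 8, ke) is light, so stress falls on the antepenult (syllable 7, ta:).
Primary stress: syllable 7 → blep.se.te.go.ge.mo.ˈta:.ke.to.

7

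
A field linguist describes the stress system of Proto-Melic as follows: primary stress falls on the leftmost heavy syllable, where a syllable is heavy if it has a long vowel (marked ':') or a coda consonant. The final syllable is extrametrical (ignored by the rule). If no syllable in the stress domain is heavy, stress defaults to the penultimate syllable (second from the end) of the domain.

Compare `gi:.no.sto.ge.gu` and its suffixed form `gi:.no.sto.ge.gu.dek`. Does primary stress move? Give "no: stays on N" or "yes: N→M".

Base `gi:.no.sto.ge.gu` (5 syllables):
  The final syllable (5, gu) is extrametrical; the stress domain is syllables 1–4.
  Weights: 1 gi: H, 2 no L, 3 sto L, 4 ge L.
  Heavy syllables in the domain: 1. The leftmost is syllable 1 (gi:).
  → primary stress on syllable 1.
Suffixed `gi:.no.sto.ge.gu.dek` (6 syllables):
  The final syllable (6, dek) is extrametrical; the stress domain is syllables 1–5.
  Weights: 1 gi: H, 2 no L, 3 sto L, 4 ge L, 5 gu L.
  Heavy syllables in the domain: 1. The leftmost is syllable 1 (gi:).
  → primary stress on syllable 1.

no: stays on 1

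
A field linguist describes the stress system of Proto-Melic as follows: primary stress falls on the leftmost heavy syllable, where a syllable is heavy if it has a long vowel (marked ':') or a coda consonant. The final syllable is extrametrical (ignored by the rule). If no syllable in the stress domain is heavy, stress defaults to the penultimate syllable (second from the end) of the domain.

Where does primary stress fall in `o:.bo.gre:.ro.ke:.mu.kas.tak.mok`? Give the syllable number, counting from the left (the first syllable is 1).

1

The final syllable (9, mok) is extrametrical; the stress domain is syllables 1–8.
Weights: 1 o: H, 2 bo L, 3 gre: H, 4 ro L, 5 ke: H, 6 mu L, 7 kas H, 8 tak H.
Heavy syllables in the domain: 1, 3, 5, 7, 8. The leftmost is syllable 1 (o:).
Primary stress: syllable 1 → ˈo:.bo.gre:.ro.ke:.mu.kas.tak.mok.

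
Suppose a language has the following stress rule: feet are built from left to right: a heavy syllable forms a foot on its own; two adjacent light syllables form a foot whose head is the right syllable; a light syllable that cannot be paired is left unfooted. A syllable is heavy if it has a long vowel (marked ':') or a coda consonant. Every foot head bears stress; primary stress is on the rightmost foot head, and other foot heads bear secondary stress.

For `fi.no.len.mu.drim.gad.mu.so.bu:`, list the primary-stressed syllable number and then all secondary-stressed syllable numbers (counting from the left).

Weights: 1 fi L, 2 no L, 3 len H, 4 mu L, 5 drim H, 6 gad H, 7 mu L, 8 so L, 9 bu: H.
Parse left to right (heavy = foot alone; LL = one foot; stranded L unfooted): (fi.ˈno) (ˈlen) mu (ˈdrim) (ˈgad) (mu.ˈso) (ˈbu:).
Foot heads: 2, 3, 5, 6, 8, 9.
Primary stress on the rightmost head = syllable 9.
Secondary stress on 2, 3, 5, 6, 8: fi.ˌno.ˌlen.mu.ˌdrim.ˌgad.mu.ˌso.ˈbu:.

primary 9, secondary 2, 3, 5, 6, 8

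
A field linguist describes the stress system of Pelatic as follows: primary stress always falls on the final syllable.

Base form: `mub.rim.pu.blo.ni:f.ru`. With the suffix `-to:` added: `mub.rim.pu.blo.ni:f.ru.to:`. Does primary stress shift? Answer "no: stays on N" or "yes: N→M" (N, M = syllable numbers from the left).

Base `mub.rim.pu.blo.ni:f.ru` (6 syllables):
  The word has 6 syllables; the final syllable is syllable 6 (ru).
  → primary stress on syllable 6.
Suffixed `mub.rim.pu.blo.ni:f.ru.to:` (7 syllables):
  The word has 7 syllables; the final syllable is syllable 7 (to:).
  → primary stress on syllable 7.

yes: 6→7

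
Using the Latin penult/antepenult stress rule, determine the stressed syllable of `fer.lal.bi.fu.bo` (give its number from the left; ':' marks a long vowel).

3

Classical Latin: stress the penult if heavy (long vowel or closed), else the antepenult.
Weights: 3 bi L, 4 fu L, 5 bo L.
The penult (syllable 4, fu) is light, so stress falls on the antepenult (syllable 3, bi).
Stress on syllable 3: fer.lal.ˈbi.fu.bo.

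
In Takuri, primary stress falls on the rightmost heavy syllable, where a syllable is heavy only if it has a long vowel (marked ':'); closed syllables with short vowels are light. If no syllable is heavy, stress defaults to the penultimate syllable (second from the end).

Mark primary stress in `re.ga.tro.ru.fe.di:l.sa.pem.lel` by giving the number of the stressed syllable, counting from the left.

6

Weights: 1 re L, 2 ga L, 3 tro L, 4 ru L, 5 fe L, 6 di:l H, 7 sa L, 8 pem L, 9 lel L.
Heavy syllables in the domain: 6. The rightmost is syllable 6 (di:l).
Primary stress: syllable 6 → re.ga.tro.ru.fe.ˈdi:l.sa.pem.lel.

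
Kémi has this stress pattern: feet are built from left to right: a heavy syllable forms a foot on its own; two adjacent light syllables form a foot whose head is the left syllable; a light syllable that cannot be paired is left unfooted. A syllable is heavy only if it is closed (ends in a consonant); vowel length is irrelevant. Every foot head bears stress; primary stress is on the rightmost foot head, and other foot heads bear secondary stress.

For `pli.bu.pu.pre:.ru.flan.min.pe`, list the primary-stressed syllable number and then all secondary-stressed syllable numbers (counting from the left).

Weights: 1 pli L, 2 bu L, 3 pu L, 4 pre: L, 5 ru L, 6 flan H, 7 min H, 8 pe L.
Parse left to right (heavy = foot alone; LL = one foot; stranded L unfooted): (ˈpli.bu) (ˈpu.pre:) ru (ˈflan) (ˈmin) pe.
Foot heads: 1, 3, 6, 7.
Primary stress on the rightmost head = syllable 7.
Secondary stress on 1, 3, 6: ˌpli.bu.ˌpu.pre:.ru.ˌflan.ˈmin.pe.

primary 7, secondary 1, 3, 6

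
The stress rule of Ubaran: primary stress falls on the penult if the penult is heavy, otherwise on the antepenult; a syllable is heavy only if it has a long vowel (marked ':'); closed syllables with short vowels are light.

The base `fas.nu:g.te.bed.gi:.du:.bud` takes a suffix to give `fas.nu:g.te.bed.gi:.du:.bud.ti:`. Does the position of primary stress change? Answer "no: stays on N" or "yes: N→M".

no: stays on 6

Base `fas.nu:g.te.bed.gi:.du:.bud` (7 syllables):
  Weights: 5 gi: H, 6 du: H, 7 bud L.
  The penult (syllable 6, du:) is heavy, so it takes stress.
  → primary stress on syllable 6.
Suffixed `fas.nu:g.te.bed.gi:.du:.bud.ti:` (8 syllables):
  Weights: 6 du: H, 7 bud L, 8 ti: H.
  The penult (syllable 7, bud) is light, so stress falls on the antepenult (syllable 6, du:).
  → primary stress on syllable 6.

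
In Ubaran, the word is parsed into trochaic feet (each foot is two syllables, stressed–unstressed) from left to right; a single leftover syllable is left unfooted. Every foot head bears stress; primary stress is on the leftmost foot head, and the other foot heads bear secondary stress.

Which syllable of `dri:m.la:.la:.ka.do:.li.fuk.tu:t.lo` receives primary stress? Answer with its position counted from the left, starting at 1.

Parse left to right into trochaic (ˈσσ) feet: (ˈdri:m.la:) (ˈla:.ka) (ˈdo:.li) (ˈfuk.tu:t) lo. Syllable 9 is left unfooted.
Foot heads (stressed positions): 1, 3, 5, 7.
End Rule Leftmost: primary stress on the leftmost head = syllable 1.
Primary stress: syllable 1 → ˈdri:m.la:.la:.ka.do:.li.fuk.tu:t.lo.

1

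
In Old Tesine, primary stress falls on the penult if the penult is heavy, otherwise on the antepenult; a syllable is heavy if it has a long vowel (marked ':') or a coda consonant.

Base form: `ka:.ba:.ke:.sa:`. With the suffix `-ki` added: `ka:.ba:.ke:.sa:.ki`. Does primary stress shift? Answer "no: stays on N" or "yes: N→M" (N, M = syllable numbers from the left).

Base `ka:.ba:.ke:.sa:` (4 syllables):
  Weights: 2 ba: H, 3 ke: H, 4 sa: H.
  The penult (syllable 3, ke:) is heavy, so it takes stress.
  → primary stress on syllable 3.
Suffixed `ka:.ba:.ke:.sa:.ki` (5 syllables):
  Weights: 3 ke: H, 4 sa: H, 5 ki L.
  The penult (syllable 4, sa:) is heavy, so it takes stress.
  → primary stress on syllable 4.

yes: 3→4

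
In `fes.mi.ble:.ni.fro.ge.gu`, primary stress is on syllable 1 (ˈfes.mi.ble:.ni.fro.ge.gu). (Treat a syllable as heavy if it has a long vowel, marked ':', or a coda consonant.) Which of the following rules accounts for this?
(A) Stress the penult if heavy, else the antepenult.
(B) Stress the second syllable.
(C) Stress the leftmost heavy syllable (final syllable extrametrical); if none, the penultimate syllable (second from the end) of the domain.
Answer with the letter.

C

Rule A → syllable 5 (observed: 1).
Rule B → syllable 2 (observed: 1).
Rule C → syllable 1 ✓.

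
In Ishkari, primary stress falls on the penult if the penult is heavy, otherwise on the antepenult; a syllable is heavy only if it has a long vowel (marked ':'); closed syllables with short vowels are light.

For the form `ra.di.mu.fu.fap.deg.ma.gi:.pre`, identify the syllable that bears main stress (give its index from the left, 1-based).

Weights: 7 ma L, 8 gi: H, 9 pre L.
The penult (syllable 8, gi:) is heavy, so it takes stress.
Primary stress: syllable 8 → ra.di.mu.fu.fap.deg.ma.ˈgi:.pre.

8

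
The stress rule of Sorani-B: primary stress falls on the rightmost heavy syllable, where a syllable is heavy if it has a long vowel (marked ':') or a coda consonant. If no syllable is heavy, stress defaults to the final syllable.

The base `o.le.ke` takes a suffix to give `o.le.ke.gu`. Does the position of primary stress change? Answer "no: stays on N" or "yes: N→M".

yes: 3→4

Base `o.le.ke` (3 syllables):
  Weights: 1 o L, 2 le L, 3 ke L.
  No heavy syllable in the domain; default to the final syllable = syllable 3.
  → primary stress on syllable 3.
Suffixed `o.le.ke.gu` (4 syllables):
  Weights: 1 o L, 2 le L, 3 ke L, 4 gu L.
  No heavy syllable in the domain; default to the final syllable = syllable 4.
  → primary stress on syllable 4.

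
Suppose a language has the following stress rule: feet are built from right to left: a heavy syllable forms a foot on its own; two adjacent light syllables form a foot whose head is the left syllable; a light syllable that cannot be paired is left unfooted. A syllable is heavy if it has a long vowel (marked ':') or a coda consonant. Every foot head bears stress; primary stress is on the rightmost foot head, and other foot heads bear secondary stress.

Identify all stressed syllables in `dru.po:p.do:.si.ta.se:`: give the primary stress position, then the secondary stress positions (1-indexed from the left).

Weights: 1 dru L, 2 po:p H, 3 do: H, 4 si L, 5 ta L, 6 se: H.
Parse right to left (heavy = foot alone; LL = one foot; stranded L unfooted): dru (ˈpo:p) (ˈdo:) (ˈsi.ta) (ˈse:).
Foot heads: 2, 3, 4, 6.
Primary stress on the rightmost head = syllable 6.
Secondary stress on 2, 3, 4: dru.ˌpo:p.ˌdo:.ˌsi.ta.ˈse:.

primary 6, secondary 2, 3, 4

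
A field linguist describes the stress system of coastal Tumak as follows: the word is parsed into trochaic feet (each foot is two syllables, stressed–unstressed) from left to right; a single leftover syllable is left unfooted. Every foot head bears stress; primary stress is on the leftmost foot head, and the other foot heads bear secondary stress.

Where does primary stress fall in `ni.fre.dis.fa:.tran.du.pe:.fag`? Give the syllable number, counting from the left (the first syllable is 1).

Parse left to right into trochaic (ˈσσ) feet: (ˈni.fre) (ˈdis.fa:) (ˈtran.du) (ˈpe:.fag).
Foot heads (stressed positions): 1, 3, 5, 7.
End Rule Leftmost: primary stress on the leftmost head = syllable 1.
Primary stress: syllable 1 → ˈni.fre.dis.fa:.tran.du.pe:.fag.

1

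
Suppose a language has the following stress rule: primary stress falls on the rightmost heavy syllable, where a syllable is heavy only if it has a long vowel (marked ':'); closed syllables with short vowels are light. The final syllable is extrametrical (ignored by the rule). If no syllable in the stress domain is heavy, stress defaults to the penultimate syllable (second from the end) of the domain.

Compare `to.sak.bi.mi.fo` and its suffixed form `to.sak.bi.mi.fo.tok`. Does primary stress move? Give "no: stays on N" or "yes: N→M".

Base `to.sak.bi.mi.fo` (5 syllables):
  The final syllable (5, fo) is extrametrical; the stress domain is syllables 1–4.
  Weights: 1 to L, 2 sak L, 3 bi L, 4 mi L.
  No heavy syllable in the domain; default to the penultimate syllable (second from the end) of the domain = syllable 3.
  → primary stress on syllable 3.
Suffixed `to.sak.bi.mi.fo.tok` (6 syllables):
  The final syllable (6, tok) is extrametrical; the stress domain is syllables 1–5.
  Weights: 1 to L, 2 sak L, 3 bi L, 4 mi L, 5 fo L.
  No heavy syllable in the domain; default to the penultimate syllable (second from the end) of the domain = syllable 4.
  → primary stress on syllable 4.

yes: 3→4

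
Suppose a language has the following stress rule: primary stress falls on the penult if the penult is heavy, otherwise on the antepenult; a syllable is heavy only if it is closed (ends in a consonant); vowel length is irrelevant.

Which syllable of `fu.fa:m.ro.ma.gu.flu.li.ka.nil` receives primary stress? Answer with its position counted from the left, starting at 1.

7

Weights: 7 li L, 8 ka L, 9 nil H.
The penult (syllable 8, ka) is light, so stress falls on the antepenult (syllable 7, li).
Primary stress: syllable 7 → fu.fa:m.ro.ma.gu.flu.ˈli.ka.nil.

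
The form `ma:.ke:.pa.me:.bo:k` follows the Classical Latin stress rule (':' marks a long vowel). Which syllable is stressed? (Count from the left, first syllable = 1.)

Classical Latin: stress the penult if heavy (long vowel or closed), else the antepenult.
Weights: 3 pa L, 4 me: H, 5 bo:k H.
The penult (syllable 4, me:) is heavy, so it takes stress.
Stress on syllable 4: ma:.ke:.pa.ˈme:.bo:k.

4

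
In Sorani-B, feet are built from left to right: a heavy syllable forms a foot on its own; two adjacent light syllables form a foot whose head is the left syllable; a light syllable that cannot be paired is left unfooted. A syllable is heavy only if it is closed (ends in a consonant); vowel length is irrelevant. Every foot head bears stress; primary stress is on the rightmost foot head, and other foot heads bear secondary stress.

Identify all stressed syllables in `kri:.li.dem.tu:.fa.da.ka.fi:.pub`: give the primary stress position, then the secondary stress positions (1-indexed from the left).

primary 9, secondary 1, 3, 4, 6

Weights: 1 kri: L, 2 li L, 3 dem H, 4 tu: L, 5 fa L, 6 da L, 7 ka L, 8 fi: L, 9 pub H.
Parse left to right (heavy = foot alone; LL = one foot; stranded L unfooted): (ˈkri:.li) (ˈdem) (ˈtu:.fa) (ˈda.ka) fi: (ˈpub).
Foot heads: 1, 3, 4, 6, 9.
Primary stress on the rightmost head = syllable 9.
Secondary stress on 1, 3, 4, 6: ˌkri:.li.ˌdem.ˌtu:.fa.ˌda.ka.fi:.ˈpub.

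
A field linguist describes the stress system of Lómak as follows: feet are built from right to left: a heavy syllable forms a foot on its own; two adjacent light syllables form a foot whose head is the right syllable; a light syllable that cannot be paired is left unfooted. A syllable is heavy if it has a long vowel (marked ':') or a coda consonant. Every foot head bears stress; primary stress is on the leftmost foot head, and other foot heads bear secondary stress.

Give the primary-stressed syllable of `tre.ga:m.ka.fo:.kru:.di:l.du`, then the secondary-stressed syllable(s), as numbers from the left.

primary 2, secondary 4, 5, 6

Weights: 1 tre L, 2 ga:m H, 3 ka L, 4 fo: H, 5 kru: H, 6 di:l H, 7 du L.
Parse right to left (heavy = foot alone; LL = one foot; stranded L unfooted): tre (ˈga:m) ka (ˈfo:) (ˈkru:) (ˈdi:l) du.
Foot heads: 2, 4, 5, 6.
Primary stress on the leftmost head = syllable 2.
Secondary stress on 4, 5, 6: tre.ˈga:m.ka.ˌfo:.ˌkru:.ˌdi:l.du.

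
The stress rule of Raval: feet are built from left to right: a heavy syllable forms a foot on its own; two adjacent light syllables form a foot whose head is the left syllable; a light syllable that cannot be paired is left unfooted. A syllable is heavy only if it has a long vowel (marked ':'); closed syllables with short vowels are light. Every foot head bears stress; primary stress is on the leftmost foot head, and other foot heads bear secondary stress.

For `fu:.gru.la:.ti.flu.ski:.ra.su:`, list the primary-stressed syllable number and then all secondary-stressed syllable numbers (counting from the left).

primary 1, secondary 3, 4, 6, 8

Weights: 1 fu: H, 2 gru L, 3 la: H, 4 ti L, 5 flu L, 6 ski: H, 7 ra L, 8 su: H.
Parse left to right (heavy = foot alone; LL = one foot; stranded L unfooted): (ˈfu:) gru (ˈla:) (ˈti.flu) (ˈski:) ra (ˈsu:).
Foot heads: 1, 3, 4, 6, 8.
Primary stress on the leftmost head = syllable 1.
Secondary stress on 3, 4, 6, 8: ˈfu:.gru.ˌla:.ˌti.flu.ˌski:.ra.ˌsu:.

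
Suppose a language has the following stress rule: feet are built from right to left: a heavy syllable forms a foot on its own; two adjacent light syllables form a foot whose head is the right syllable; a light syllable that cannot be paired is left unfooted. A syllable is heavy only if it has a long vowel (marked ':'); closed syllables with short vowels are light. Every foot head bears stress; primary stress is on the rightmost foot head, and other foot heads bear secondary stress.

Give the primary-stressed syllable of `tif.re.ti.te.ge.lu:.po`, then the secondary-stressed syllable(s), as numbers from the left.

primary 6, secondary 3, 5

Weights: 1 tif L, 2 re L, 3 ti L, 4 te L, 5 ge L, 6 lu: H, 7 po L.
Parse right to left (heavy = foot alone; LL = one foot; stranded L unfooted): tif (re.ˈti) (te.ˈge) (ˈlu:) po.
Foot heads: 3, 5, 6.
Primary stress on the rightmost head = syllable 6.
Secondary stress on 3, 5: tif.re.ˌti.te.ˌge.ˈlu:.po.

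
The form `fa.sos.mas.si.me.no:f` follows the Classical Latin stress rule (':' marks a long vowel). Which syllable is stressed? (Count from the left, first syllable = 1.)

4

Classical Latin: stress the penult if heavy (long vowel or closed), else the antepenult.
Weights: 4 si L, 5 me L, 6 no:f H.
The penult (syllable 5, me) is light, so stress falls on the antepenult (syllable 4, si).
Stress on syllable 4: fa.sos.mas.ˈsi.me.no:f.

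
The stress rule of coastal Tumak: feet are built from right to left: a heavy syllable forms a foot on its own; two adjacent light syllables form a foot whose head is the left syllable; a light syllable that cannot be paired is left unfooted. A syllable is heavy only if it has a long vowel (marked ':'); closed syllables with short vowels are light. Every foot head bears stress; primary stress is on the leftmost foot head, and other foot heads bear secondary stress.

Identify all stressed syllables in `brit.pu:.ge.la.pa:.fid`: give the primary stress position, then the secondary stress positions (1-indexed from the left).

primary 2, secondary 3, 5

Weights: 1 brit L, 2 pu: H, 3 ge L, 4 la L, 5 pa: H, 6 fid L.
Parse right to left (heavy = foot alone; LL = one foot; stranded L unfooted): brit (ˈpu:) (ˈge.la) (ˈpa:) fid.
Foot heads: 2, 3, 5.
Primary stress on the leftmost head = syllable 2.
Secondary stress on 3, 5: brit.ˈpu:.ˌge.la.ˌpa:.fid.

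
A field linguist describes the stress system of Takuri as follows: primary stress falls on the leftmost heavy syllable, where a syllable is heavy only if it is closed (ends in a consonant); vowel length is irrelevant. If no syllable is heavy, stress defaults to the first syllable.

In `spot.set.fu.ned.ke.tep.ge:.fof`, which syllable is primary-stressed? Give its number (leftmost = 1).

Weights: 1 spot H, 2 set H, 3 fu L, 4 ned H, 5 ke L, 6 tep H, 7 ge: L, 8 fof H.
Heavy syllables in the domain: 1, 2, 4, 6, 8. The leftmost is syllable 1 (spot).
Primary stress: syllable 1 → ˈspot.set.fu.ned.ke.tep.ge:.fof.

1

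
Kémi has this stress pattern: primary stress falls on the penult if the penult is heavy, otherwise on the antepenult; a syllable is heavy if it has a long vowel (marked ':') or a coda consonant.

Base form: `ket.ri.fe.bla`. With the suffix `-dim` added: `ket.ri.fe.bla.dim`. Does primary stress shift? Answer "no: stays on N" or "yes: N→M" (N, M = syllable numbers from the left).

Base `ket.ri.fe.bla` (4 syllables):
  Weights: 2 ri L, 3 fe L, 4 bla L.
  The penult (syllable 3, fe) is light, so stress falls on the antepenult (syllable 2, ri).
  → primary stress on syllable 2.
Suffixed `ket.ri.fe.bla.dim` (5 syllables):
  Weights: 3 fe L, 4 bla L, 5 dim H.
  The penult (syllable 4, bla) is light, so stress falls on the antepenult (syllable 3, fe).
  → primary stress on syllable 3.

yes: 2→3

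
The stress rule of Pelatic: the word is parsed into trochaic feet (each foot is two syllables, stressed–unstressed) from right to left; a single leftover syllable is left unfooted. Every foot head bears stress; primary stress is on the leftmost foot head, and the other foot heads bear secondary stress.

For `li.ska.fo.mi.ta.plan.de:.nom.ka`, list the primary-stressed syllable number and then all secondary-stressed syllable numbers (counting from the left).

primary 2, secondary 4, 6, 8

Parse right to left into trochaic (ˈσσ) feet: li (ˈska.fo) (ˈmi.ta) (ˈplan.de:) (ˈnom.ka). Syllable 1 is left unfooted.
Foot heads (stressed positions): 2, 4, 6, 8.
End Rule Leftmost: primary stress on the leftmost head = syllable 2.
Secondary stress on 4, 6, 8: li.ˈska.fo.ˌmi.ta.ˌplan.de:.ˌnom.ka.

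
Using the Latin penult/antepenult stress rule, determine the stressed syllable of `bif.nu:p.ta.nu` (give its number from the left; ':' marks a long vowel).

Classical Latin: stress the penult if heavy (long vowel or closed), else the antepenult.
Weights: 2 nu:p H, 3 ta L, 4 nu L.
The penult (syllable 3, ta) is light, so stress falls on the antepenult (syllable 2, nu:p).
Stress on syllable 2: bif.ˈnu:p.ta.nu.

2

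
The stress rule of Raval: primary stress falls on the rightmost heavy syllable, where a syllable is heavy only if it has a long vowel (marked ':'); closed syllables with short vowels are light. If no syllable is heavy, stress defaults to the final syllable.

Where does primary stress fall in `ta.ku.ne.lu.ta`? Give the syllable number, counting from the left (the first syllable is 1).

5

Weights: 1 ta L, 2 ku L, 3 ne L, 4 lu L, 5 ta L.
No heavy syllable in the domain; default to the final syllable = syllable 5.
Primary stress: syllable 5 → ta.ku.ne.lu.ˈta.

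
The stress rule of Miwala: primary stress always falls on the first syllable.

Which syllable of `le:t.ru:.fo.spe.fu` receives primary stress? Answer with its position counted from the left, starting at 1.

1

The word has 5 syllables; the first syllable is syllable 1 (le:t).
Primary stress: syllable 1 → ˈle:t.ru:.fo.spe.fu.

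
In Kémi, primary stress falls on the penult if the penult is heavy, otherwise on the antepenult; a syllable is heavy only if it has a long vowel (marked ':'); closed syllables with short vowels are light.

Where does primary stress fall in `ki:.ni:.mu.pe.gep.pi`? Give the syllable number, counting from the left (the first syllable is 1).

Weights: 4 pe L, 5 gep L, 6 pi L.
The penult (syllable 5, gep) is light, so stress falls on the antepenult (syllable 4, pe).
Primary stress: syllable 4 → ki:.ni:.mu.ˈpe.gep.pi.

4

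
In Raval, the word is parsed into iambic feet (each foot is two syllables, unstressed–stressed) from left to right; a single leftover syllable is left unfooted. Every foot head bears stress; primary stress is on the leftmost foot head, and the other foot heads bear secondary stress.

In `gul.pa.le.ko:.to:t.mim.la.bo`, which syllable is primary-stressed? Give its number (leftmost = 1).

2

Parse left to right into iambic (σˈσ) feet: (gul.ˈpa) (le.ˈko:) (to:t.ˈmim) (la.ˈbo).
Foot heads (stressed positions): 2, 4, 6, 8.
End Rule Leftmost: primary stress on the leftmost head = syllable 2.
Primary stress: syllable 2 → gul.ˈpa.le.ko:.to:t.mim.la.bo.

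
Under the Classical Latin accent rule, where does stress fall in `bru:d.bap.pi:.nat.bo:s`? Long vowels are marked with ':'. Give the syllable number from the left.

4

Classical Latin: stress the penult if heavy (long vowel or closed), else the antepenult.
Weights: 3 pi: H, 4 nat H, 5 bo:s H.
The penult (syllable 4, nat) is heavy, so it takes stress.
Stress on syllable 4: bru:d.bap.pi:.ˈnat.bo:s.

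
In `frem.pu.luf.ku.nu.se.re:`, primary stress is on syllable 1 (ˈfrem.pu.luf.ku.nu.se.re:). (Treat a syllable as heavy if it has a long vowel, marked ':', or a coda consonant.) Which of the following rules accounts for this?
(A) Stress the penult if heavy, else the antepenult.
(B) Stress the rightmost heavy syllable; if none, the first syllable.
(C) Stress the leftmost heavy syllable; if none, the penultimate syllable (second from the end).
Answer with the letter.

Rule A → syllable 5 (observed: 1).
Rule B → syllable 7 (observed: 1).
Rule C → syllable 1 ✓.

C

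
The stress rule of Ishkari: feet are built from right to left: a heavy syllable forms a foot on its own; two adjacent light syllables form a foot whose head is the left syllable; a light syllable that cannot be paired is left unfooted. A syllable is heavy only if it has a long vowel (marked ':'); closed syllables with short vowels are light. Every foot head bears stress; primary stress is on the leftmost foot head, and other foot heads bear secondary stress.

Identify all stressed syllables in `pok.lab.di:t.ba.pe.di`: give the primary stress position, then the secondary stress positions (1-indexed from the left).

primary 1, secondary 3, 5

Weights: 1 pok L, 2 lab L, 3 di:t H, 4 ba L, 5 pe L, 6 di L.
Parse right to left (heavy = foot alone; LL = one foot; stranded L unfooted): (ˈpok.lab) (ˈdi:t) ba (ˈpe.di).
Foot heads: 1, 3, 5.
Primary stress on the leftmost head = syllable 1.
Secondary stress on 3, 5: ˈpok.lab.ˌdi:t.ba.ˌpe.di.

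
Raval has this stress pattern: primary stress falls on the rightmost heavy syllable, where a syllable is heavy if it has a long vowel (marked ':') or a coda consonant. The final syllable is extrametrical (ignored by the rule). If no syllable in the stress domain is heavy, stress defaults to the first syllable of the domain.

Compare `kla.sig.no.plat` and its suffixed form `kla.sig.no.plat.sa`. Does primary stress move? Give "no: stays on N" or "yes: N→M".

Base `kla.sig.no.plat` (4 syllables):
  The final syllable (4, plat) is extrametrical; the stress domain is syllables 1–3.
  Weights: 1 kla L, 2 sig H, 3 no L.
  Heavy syllables in the domain: 2. The rightmost is syllable 2 (sig).
  → primary stress on syllable 2.
Suffixed `kla.sig.no.plat.sa` (5 syllables):
  The final syllable (5, sa) is extrametrical; the stress domain is syllables 1–4.
  Weights: 1 kla L, 2 sig H, 3 no L, 4 plat H.
  Heavy syllables in the domain: 2, 4. The rightmost is syllable 4 (plat).
  → primary stress on syllable 4.

yes: 2→4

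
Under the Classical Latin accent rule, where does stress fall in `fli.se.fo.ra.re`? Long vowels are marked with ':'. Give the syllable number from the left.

Classical Latin: stress the penult if heavy (long vowel or closed), else the antepenult.
Weights: 3 fo L, 4 ra L, 5 re L.
The penult (syllable 4, ra) is light, so stress falls on the antepenult (syllable 3, fo).
Stress on syllable 3: fli.se.ˈfo.ra.re.

3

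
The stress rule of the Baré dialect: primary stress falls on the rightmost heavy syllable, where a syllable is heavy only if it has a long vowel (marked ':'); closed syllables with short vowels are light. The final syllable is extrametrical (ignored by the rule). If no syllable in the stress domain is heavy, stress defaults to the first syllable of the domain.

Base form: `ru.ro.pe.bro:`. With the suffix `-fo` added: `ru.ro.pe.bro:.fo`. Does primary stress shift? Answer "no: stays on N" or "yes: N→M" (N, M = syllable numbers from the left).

Base `ru.ro.pe.bro:` (4 syllables):
  The final syllable (4, bro:) is extrametrical; the stress domain is syllables 1–3.
  Weights: 1 ru L, 2 ro L, 3 pe L.
  No heavy syllable in the domain; default to the first syllable of the domain = syllable 1.
  → primary stress on syllable 1.
Suffixed `ru.ro.pe.bro:.fo` (5 syllables):
  The final syllable (5, fo) is extrametrical; the stress domain is syllables 1–4.
  Weights: 1 ru L, 2 ro L, 3 pe L, 4 bro: H.
  Heavy syllables in the domain: 4. The rightmost is syllable 4 (bro:).
  → primary stress on syllable 4.

yes: 1→4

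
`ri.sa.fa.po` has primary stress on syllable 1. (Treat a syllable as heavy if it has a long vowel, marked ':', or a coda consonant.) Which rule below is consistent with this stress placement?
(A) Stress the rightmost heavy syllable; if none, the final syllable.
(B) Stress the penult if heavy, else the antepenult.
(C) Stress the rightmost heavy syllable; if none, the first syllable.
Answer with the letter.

Rule A → syllable 4 (observed: 1).
Rule B → syllable 2 (observed: 1).
Rule C → syllable 1 ✓.

C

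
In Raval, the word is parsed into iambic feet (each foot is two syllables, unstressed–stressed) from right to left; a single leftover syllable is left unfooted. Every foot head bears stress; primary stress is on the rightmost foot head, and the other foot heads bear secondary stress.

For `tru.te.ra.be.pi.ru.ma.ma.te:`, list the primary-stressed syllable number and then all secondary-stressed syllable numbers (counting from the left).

primary 9, secondary 3, 5, 7

Parse right to left into iambic (σˈσ) feet: tru (te.ˈra) (be.ˈpi) (ru.ˈma) (ma.ˈte:). Syllable 1 is left unfooted.
Foot heads (stressed positions): 3, 5, 7, 9.
End Rule Rightmost: primary stress on the rightmost head = syllable 9.
Secondary stress on 3, 5, 7: tru.te.ˌra.be.ˌpi.ru.ˌma.ma.ˈte:.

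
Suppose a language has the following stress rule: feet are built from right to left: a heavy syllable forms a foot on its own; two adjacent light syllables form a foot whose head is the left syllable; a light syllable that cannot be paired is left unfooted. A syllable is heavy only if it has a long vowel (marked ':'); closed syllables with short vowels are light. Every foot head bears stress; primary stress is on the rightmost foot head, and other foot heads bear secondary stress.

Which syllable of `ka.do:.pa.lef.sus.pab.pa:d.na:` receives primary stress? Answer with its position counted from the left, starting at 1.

Weights: 1 ka L, 2 do: H, 3 pa L, 4 lef L, 5 sus L, 6 pab L, 7 pa:d H, 8 na: H.
Parse right to left (heavy = foot alone; LL = one foot; stranded L unfooted): ka (ˈdo:) (ˈpa.lef) (ˈsus.pab) (ˈpa:d) (ˈna:).
Foot heads: 2, 3, 5, 7, 8.
Primary stress on the rightmost head = syllable 8.
Primary stress: syllable 8 → ka.do:.pa.lef.sus.pab.pa:d.ˈna:.

8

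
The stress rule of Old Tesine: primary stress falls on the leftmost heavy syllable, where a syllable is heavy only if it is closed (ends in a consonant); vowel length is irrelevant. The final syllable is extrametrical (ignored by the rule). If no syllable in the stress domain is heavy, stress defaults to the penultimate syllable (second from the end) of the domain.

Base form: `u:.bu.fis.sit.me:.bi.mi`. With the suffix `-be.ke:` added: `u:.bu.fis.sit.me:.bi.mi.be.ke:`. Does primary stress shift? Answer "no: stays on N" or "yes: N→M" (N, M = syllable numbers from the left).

Base `u:.bu.fis.sit.me:.bi.mi` (7 syllables):
  The final syllable (7, mi) is extrametrical; the stress domain is syllables 1–6.
  Weights: 1 u: L, 2 bu L, 3 fis H, 4 sit H, 5 me: L, 6 bi L.
  Heavy syllables in the domain: 3, 4. The leftmost is syllable 3 (fis).
  → primary stress on syllable 3.
Suffixed `u:.bu.fis.sit.me:.bi.mi.be.ke:` (9 syllables):
  The final syllable (9, ke:) is extrametrical; the stress domain is syllables 1–8.
  Weights: 1 u: L, 2 bu L, 3 fis H, 4 sit H, 5 me: L, 6 bi L, 7 mi L, 8 be L.
  Heavy syllables in the domain: 3, 4. The leftmost is syllable 3 (fis).
  → primary stress on syllable 3.

no: stays on 3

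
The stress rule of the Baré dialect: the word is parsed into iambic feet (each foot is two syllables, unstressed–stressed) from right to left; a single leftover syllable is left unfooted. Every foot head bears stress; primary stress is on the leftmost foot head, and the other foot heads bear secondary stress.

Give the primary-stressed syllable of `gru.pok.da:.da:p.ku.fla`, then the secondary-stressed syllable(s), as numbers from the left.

Parse right to left into iambic (σˈσ) feet: (gru.ˈpok) (da:.ˈda:p) (ku.ˈfla).
Foot heads (stressed positions): 2, 4, 6.
End Rule Leftmost: primary stress on the leftmost head = syllable 2.
Secondary stress on 4, 6: gru.ˈpok.da:.ˌda:p.ku.ˌfla.

primary 2, secondary 4, 6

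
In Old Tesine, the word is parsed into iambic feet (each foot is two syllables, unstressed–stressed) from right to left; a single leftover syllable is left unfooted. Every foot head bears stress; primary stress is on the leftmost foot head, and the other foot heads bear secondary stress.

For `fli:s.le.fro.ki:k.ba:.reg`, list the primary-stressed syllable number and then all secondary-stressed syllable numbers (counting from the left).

Parse right to left into iambic (σˈσ) feet: (fli:s.ˈle) (fro.ˈki:k) (ba:.ˈreg).
Foot heads (stressed positions): 2, 4, 6.
End Rule Leftmost: primary stress on the leftmost head = syllable 2.
Secondary stress on 4, 6: fli:s.ˈle.fro.ˌki:k.ba:.ˌreg.

primary 2, secondary 4, 6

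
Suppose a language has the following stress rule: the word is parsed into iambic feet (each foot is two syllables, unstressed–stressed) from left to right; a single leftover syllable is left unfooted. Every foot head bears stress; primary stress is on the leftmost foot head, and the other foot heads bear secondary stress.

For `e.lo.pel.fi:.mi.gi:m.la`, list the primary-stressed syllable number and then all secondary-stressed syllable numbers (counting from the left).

Parse left to right into iambic (σˈσ) feet: (e.ˈlo) (pel.ˈfi:) (mi.ˈgi:m) la. Syllable 7 is left unfooted.
Foot heads (stressed positions): 2, 4, 6.
End Rule Leftmost: primary stress on the leftmost head = syllable 2.
Secondary stress on 4, 6: e.ˈlo.pel.ˌfi:.mi.ˌgi:m.la.

primary 2, secondary 4, 6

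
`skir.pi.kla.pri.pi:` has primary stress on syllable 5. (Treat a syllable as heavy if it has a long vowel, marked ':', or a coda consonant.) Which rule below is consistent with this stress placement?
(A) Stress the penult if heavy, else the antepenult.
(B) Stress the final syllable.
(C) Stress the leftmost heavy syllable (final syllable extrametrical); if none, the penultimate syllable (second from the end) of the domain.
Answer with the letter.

Rule A → syllable 3 (observed: 5).
Rule B → syllable 5 ✓.
Rule C → syllable 1 (observed: 5).

B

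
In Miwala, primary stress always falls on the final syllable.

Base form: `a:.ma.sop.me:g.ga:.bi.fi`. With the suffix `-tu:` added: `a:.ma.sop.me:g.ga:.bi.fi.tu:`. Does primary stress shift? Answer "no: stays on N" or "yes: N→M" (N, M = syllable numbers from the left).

yes: 7→8

Base `a:.ma.sop.me:g.ga:.bi.fi` (7 syllables):
  The word has 7 syllables; the final syllable is syllable 7 (fi).
  → primary stress on syllable 7.
Suffixed `a:.ma.sop.me:g.ga:.bi.fi.tu:` (8 syllables):
  The word has 8 syllables; the final syllable is syllable 8 (tu:).
  → primary stress on syllable 8.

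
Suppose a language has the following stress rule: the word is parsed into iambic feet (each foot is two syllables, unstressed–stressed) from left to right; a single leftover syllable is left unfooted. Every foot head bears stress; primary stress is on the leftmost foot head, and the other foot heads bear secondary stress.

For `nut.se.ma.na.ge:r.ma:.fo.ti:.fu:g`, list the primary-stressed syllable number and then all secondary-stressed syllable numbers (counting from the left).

Parse left to right into iambic (σˈσ) feet: (nut.ˈse) (ma.ˈna) (ge:r.ˈma:) (fo.ˈti:) fu:g. Syllable 9 is left unfooted.
Foot heads (stressed positions): 2, 4, 6, 8.
End Rule Leftmost: primary stress on the leftmost head = syllable 2.
Secondary stress on 4, 6, 8: nut.ˈse.ma.ˌna.ge:r.ˌma:.fo.ˌti:.fu:g.

primary 2, secondary 4, 6, 8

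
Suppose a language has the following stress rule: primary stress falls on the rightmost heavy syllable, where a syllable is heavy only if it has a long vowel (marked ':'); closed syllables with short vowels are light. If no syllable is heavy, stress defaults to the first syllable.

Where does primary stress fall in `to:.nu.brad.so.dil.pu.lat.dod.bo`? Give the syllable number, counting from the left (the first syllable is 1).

1

Weights: 1 to: H, 2 nu L, 3 brad L, 4 so L, 5 dil L, 6 pu L, 7 lat L, 8 dod L, 9 bo L.
Heavy syllables in the domain: 1. The rightmost is syllable 1 (to:).
Primary stress: syllable 1 → ˈto:.nu.brad.so.dil.pu.lat.dod.bo.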